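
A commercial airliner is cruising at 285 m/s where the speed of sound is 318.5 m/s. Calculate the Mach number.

M = 0.895

M = v/a = 285 / 318.5 = 0.895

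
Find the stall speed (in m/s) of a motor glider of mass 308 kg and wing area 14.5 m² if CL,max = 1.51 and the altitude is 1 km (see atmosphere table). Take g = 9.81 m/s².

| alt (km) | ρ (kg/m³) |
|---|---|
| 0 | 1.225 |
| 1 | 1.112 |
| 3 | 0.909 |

V_stall = 15.8 m/s

At 1 km, from the table: ρ = 1.112 kg/m³.
Stall occurs when L = W at CL,max. W = mg = 308 × 9.81 = 3021 N.
From L = ½ρV²S·CL,max = W: V_stall = √(2W/(ρSCL,max)) = √(2·3021/(1.112·14.5·1.51))
V_stall = √248.2 = 15.8 m/s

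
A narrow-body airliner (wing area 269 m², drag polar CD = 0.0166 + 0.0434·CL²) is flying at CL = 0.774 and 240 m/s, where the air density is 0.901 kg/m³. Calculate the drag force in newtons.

D = 2.97×10^5 N

CD = 0.0166 + 0.0434 × 0.774² = 0.0426
D = ½ρv²S·CD = ½ × 0.901 × 240² × 269 × 0.0426 = 2.97×10^5 N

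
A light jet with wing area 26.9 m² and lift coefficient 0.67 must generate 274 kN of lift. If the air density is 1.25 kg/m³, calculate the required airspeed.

L = ½ρv²S·CL ⇒ v = √(2L/(ρ·S·CL))
v = √(2 × 2.74×10^5 / (1.25 × 26.9 × 0.67)) = √24320 = 156 m/s

v = 156 m/s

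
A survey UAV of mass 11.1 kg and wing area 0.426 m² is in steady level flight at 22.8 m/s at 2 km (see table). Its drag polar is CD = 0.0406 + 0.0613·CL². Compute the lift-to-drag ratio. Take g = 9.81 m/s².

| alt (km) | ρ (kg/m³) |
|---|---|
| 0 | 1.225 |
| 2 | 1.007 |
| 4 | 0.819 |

At 2 km, from the table: ρ = 1.007 kg/m³.
Weight W = mg = 11.1 × 9.81 = 108.89 N; in level flight L = W.
q = ½ρv² = ½ × 1.007 × 22.8² = 261.7 Pa.
CL = 2W/(ρv²S) = 2×108.89/(1.007×22.8²×0.426) = 0.9766.
CD = 0.0406 + 0.0613 × 0.9766² = 0.09906.
L/D = CL/CD = 0.9766 / 0.09906 = 9.86

L/D = 9.86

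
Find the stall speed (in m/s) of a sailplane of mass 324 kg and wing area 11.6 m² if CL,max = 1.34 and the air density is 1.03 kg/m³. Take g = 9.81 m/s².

Weight W = mg = 324 × 9.81 = 3178 N.
V_stall = √(2W/(ρ·S·CL,max)) = √(2 × 3178 / (1.03 × 11.6 × 1.34))
V_stall = √397 = 19.9 m/s

V_stall = 19.9 m/s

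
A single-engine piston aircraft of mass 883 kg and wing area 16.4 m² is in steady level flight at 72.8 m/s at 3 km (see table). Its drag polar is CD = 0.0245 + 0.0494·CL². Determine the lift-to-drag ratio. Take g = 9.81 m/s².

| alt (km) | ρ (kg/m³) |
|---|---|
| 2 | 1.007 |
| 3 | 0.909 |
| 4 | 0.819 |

At 3 km, from the table: ρ = 0.909 kg/m³.
Weight W = mg = 883 × 9.81 = 8662.2 N; in level flight L = W.
Dynamic pressure q = 0.5 × 0.909 × 72.8² = 2409 Pa.
CL = W/(q·S) = 8662.2 / (2409 × 16.4) = 0.2193.
CD = 0.0245 + 0.0494 × 0.2193² = 0.02688.
L/D = CL/CD = 0.2193 / 0.02688 = 8.16

L/D = 8.16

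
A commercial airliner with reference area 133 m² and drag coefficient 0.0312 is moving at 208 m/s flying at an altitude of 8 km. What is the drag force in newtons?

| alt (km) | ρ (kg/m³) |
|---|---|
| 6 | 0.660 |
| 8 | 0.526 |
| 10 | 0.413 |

D = 47200 N

At 8 km, from the table: ρ = 0.526 kg/m³.
D = ½ρv²S·CD = ½ × 0.526 × 208² × 133 × 0.0312 = 47200 N ≈ 47.2 kN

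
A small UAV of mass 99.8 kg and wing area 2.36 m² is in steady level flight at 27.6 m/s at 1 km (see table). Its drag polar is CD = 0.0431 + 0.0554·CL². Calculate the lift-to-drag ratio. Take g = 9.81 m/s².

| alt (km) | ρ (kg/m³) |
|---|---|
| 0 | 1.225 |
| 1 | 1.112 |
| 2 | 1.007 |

L/D = 10.2

At 1 km, from the table: ρ = 1.112 kg/m³.
Level flight ⇒ L = W = m·g = 99.8 × 9.81 = 979.04 N.
Dynamic pressure q = 0.5 × 1.112 × 27.6² = 423.5 Pa.
Required CL = L/(qS) = 979.04/(423.5·2.36) = 0.9795.
CD = 0.0431 + 0.0554 × 0.9795² = 0.09625.
L/D = CL/CD = 0.9795 / 0.09625 = 10.2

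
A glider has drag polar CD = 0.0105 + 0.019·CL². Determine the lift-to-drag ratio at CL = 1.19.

L/D = 31.8

CD = 0.0105 + 0.019 × 1.19² = 0.03741
L/D = CL/CD = 1.19 / 0.03741 = 31.8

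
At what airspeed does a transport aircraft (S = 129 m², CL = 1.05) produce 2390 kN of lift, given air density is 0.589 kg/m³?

L = ½ρv²S·CL ⇒ v = √(2L/(ρ·S·CL))
v = √(2 × 2.39×10^6 / (0.589 × 129 × 1.05)) = √59910 = 245 m/s

v = 245 m/s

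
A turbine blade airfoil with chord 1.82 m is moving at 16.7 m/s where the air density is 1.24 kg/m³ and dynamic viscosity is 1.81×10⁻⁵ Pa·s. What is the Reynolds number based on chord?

Re = 2.08×10^6

Re = ρ·v·c/μ = 1.24 × 16.7 × 1.82 / (1.81×10⁻⁵) = 2.08×10^6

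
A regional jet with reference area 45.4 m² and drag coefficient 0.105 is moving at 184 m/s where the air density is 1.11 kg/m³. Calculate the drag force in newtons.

D = 89600 N

Dynamic pressure q = ½ρv² = ½ × 1.11 × 184² = 18790 Pa.
D = q·S·CD = 18790 × 45.4 × 0.105 = 89600 N ≈ 89.6 kN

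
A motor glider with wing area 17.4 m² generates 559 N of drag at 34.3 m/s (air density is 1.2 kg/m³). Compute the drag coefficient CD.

From D = ½ρv²S·CD, rearranging gives CD = 2D/(ρv²S).
CD = 2 × 559 / (1.2 × 34.3² × 17.4) = 0.0455

CD = 0.0455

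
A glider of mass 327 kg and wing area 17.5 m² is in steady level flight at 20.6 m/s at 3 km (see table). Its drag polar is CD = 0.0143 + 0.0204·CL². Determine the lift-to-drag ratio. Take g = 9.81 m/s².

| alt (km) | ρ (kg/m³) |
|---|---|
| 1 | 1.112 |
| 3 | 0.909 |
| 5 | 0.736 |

L/D = 29

At 3 km, from the table: ρ = 0.909 kg/m³.
In steady level flight, lift balances weight: W = mg = 327 × 9.81 = 3207.9 N.
Dynamic pressure q = 0.5 × 0.909 × 20.6² = 192.9 Pa.
Required CL = L/(qS) = 3207.9/(192.9·17.5) = 0.9504.
CD = 0.0143 + 0.0204 × 0.9504² = 0.03273.
L/D = CL/CD = 0.9504 / 0.03273 = 29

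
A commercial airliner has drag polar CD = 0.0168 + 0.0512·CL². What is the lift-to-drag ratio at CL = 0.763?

CD = 0.0168 + 0.0512 × 0.763² = 0.04661
L/D = CL/CD = 0.763 / 0.04661 = 16.4

L/D = 16.4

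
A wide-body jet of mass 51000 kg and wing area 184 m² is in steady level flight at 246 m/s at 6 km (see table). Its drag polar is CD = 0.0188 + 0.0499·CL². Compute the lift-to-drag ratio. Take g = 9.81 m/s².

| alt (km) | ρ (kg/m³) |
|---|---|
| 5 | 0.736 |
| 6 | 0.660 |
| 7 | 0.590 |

L/D = 6.9

At 6 km, from the table: ρ = 0.660 kg/m³.
In steady level flight, lift balances weight: W = mg = 51000 × 9.81 = 5.0031×10^5 N.
q = ½ρv² = ½ × 0.66 × 246² = 19970 Pa.
CL = W/(q·S) = 5.0031×10^5 / (19970 × 184) = 0.1362.
CD = 0.0188 + 0.0499 × 0.1362² = 0.01973.
L/D = CL/CD = 0.1362 / 0.01973 = 6.9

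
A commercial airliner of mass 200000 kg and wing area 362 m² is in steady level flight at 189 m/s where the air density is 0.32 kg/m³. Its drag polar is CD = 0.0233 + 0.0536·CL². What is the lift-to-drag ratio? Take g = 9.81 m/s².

Level flight ⇒ L = W = m·g = 200000 × 9.81 = 1.962×10^6 N.
Dynamic pressure q = 0.5 × 0.32 × 189² = 5715 Pa.
Required CL = L/(qS) = 1.962×10^6/(5715·362) = 0.9483.
CD = 0.0233 + 0.0536 × 0.9483² = 0.0715.
L/D = CL/CD = 0.9483 / 0.0715 = 13.3

L/D = 13.3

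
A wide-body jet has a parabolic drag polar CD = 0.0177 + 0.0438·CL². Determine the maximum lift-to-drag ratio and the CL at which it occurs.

For CD = CD0 + K·CL², (L/D)max occurs at CL* = √(CD0/K) and equals 1/(2√(K·CD0)).
(L/D)max = 1/(2√(0.0438 × 0.0177)) = 1/(2 × 0.02784) = 18
CL* = √(0.0177/0.0438) = 0.636

(L/D)max = 18, at CL = 0.636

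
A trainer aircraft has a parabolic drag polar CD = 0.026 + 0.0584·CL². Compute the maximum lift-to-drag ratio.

(L/D)max = 12.8

For CD = CD0 + K·CL², (L/D)max occurs at CL* = √(CD0/K) and equals 1/(2√(K·CD0)).
(L/D)max = 1/(2√(0.0584 × 0.026)) = 1/(2 × 0.03897) = 12.8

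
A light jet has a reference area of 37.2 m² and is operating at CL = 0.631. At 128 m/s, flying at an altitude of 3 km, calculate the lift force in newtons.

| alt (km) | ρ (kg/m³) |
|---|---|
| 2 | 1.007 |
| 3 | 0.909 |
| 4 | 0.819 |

At 3 km, from the table: ρ = 0.909 kg/m³.
Dynamic pressure q = ½ρv² = ½ × 0.909 × 128² = 7447 Pa.
L = q·S·CL = 7447 × 37.2 × 0.631 = 1.75×10^5 N ≈ 175 kN

L = 1.75×10^5 N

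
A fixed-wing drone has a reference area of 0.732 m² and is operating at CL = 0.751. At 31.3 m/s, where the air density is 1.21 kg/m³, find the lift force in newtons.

Dynamic pressure q = ½ρv² = ½ × 1.21 × 31.3² = 592.7 Pa.
L = q·S·CL = 592.7 × 0.732 × 0.751 = 326 N

L = 326 N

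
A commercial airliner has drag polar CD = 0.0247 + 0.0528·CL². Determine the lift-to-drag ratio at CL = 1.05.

CD = 0.0247 + 0.0528 × 1.05² = 0.08291
L/D = CL/CD = 1.05 / 0.08291 = 12.7

L/D = 12.7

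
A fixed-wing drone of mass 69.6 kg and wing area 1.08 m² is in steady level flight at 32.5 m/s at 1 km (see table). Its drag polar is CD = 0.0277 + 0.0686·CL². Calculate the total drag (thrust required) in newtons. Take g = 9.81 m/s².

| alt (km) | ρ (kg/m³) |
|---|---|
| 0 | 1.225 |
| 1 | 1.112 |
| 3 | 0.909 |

At 1 km, from the table: ρ = 1.112 kg/m³.
Weight W = mg = 69.6 × 9.81 = 682.78 N; in level flight L = W.
Dynamic pressure q = 0.5 × 1.112 × 32.5² = 587.3 Pa.
Required CL = L/(qS) = 682.78/(587.3·1.08) = 1.076.
CD = 0.0277 + 0.0686 × 1.076² = 0.1072.
D = q·S·CD = 587.3 × 1.08 × 0.1072 = 67.99 N

D = 68 N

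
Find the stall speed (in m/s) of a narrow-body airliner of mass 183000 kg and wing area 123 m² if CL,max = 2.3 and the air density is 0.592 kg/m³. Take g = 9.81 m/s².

Stall occurs when L = W at CL,max. W = mg = 183000 × 9.81 = 1.795×10^6 N.
From L = ½ρV²S·CL,max = W: V_stall = √(2W/(ρSCL,max)) = √(2·1.795×10^6/(0.592·123·2.3))
V_stall = √21440 = 146 m/s

V_stall = 146 m/s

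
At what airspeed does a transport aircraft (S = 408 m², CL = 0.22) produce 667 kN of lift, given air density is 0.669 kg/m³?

v = 149 m/s

L = ½ρv²S·CL ⇒ v = √(2L/(ρ·S·CL))
v = √(2 × 6.67×10^5 / (0.669 × 408 × 0.22)) = √22220 = 149 m/s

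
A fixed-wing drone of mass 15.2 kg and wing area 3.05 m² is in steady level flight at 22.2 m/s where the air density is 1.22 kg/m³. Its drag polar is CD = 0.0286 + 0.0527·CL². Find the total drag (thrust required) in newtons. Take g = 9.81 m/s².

D = 27.5 N

In steady level flight, lift balances weight: W = mg = 15.2 × 9.81 = 149.11 N.
q = ½ρv² = ½ × 1.22 × 22.2² = 300.6 Pa.
Required CL = L/(qS) = 149.11/(300.6·3.05) = 0.1626.
CD = 0.0286 + 0.0527 × 0.1626² = 0.02999.
D = q·S·CD = 300.6 × 3.05 × 0.02999 = 27.5 N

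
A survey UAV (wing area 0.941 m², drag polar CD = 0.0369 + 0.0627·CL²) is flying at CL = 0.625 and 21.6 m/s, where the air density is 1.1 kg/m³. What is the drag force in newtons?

CD = 0.0369 + 0.0627 × 0.625² = 0.06139
D = ½ρv²S·CD = ½ × 1.1 × 21.6² × 0.941 × 0.06139 = 14.8 N

D = 14.8 N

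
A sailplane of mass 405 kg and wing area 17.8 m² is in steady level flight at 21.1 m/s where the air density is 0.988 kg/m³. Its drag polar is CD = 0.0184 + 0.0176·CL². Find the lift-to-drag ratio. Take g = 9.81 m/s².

In steady level flight, lift balances weight: W = mg = 405 × 9.81 = 3973.1 N.
Dynamic pressure q = 0.5 × 0.988 × 21.1² = 219.9 Pa.
Required CL = L/(qS) = 3973.1/(219.9·17.8) = 1.015.
CD = 0.0184 + 0.0176 × 1.015² = 0.03653.
L/D = CL/CD = 1.015 / 0.03653 = 27.8

L/D = 27.8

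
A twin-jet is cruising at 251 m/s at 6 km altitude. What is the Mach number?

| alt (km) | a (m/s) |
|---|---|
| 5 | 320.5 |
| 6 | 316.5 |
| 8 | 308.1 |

M = 0.793

At 6 km, from the table: a = 316.5 m/s.
M = v/a = 251 / 316.5 = 0.793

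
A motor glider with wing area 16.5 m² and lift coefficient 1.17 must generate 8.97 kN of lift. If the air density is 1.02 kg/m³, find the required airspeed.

v = 30.2 m/s

L = ½ρv²S·CL ⇒ v = √(2L/(ρ·S·CL))
v = √(2 × 8970 / (1.02 × 16.5 × 1.17)) = √911.1 = 30.2 m/s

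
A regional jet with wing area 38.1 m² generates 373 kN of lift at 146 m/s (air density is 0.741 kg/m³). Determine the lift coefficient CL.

CL = 1.24

From L = ½ρv²S·CL, rearranging gives CL = 2L/(ρv²S).
CL = 2 × 3.73×10^5 / (0.741 × 146² × 38.1) = 1.24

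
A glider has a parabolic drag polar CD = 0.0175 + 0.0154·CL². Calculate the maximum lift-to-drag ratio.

(L/D)max = 30.5

For CD = CD0 + K·CL², (L/D)max occurs at CL* = √(CD0/K) and equals 1/(2√(K·CD0)).
(L/D)max = 1/(2√(0.0154 × 0.0175)) = 1/(2 × 0.01642) = 30.5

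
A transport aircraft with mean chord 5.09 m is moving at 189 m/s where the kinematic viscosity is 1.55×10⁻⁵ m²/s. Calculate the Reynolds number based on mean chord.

Re = 6.21×10^7

Re = v·c/ν = 189 × 5.09 / (1.55×10⁻⁵) = 6.21×10^7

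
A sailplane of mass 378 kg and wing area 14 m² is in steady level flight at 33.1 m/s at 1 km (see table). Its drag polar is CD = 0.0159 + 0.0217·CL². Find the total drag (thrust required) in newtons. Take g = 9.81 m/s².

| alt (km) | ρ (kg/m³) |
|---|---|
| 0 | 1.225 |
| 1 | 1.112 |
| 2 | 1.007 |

At 1 km, from the table: ρ = 1.112 kg/m³.
Weight W = mg = 378 × 9.81 = 3708.2 N; in level flight L = W.
q = ½ρv² = ½ × 1.112 × 33.1² = 609.2 Pa.
Required CL = L/(qS) = 3708.2/(609.2·14) = 0.4348.
CD = 0.0159 + 0.0217 × 0.4348² = 0.02.
D = q·S·CD = 609.2 × 14 × 0.02 = 170.6 N

D = 171 N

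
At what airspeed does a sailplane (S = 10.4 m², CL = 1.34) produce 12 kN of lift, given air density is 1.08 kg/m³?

L = ½ρv²S·CL ⇒ v = √(2L/(ρ·S·CL))
v = √(2 × 12000 / (1.08 × 10.4 × 1.34)) = √1595 = 39.9 m/s

v = 39.9 m/s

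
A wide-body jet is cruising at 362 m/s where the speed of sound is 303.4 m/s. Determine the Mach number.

M = v/a = 362 / 303.4 = 1.19

M = 1.19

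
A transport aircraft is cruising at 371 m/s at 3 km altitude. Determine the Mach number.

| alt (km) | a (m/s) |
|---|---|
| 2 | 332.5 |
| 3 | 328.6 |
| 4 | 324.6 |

At 3 km, from the table: a = 328.6 m/s.
M = v/a = 371 / 328.6 = 1.13

M = 1.13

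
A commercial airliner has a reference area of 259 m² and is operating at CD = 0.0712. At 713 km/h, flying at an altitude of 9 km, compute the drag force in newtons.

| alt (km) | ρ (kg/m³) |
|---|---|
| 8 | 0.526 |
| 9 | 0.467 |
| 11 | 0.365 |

D = 1.69×10^5 N

At 9 km, from the table: ρ = 0.467 kg/m³.
Convert speed: v = 713 km/h ÷ 3.6 = 198.1 m/s.
Dynamic pressure q = ½ρv² = ½ × 0.467 × 198.1² = 9159 Pa.
D = q·S·CD = 9159 × 259 × 0.0712 = 1.69×10^5 N ≈ 169 kN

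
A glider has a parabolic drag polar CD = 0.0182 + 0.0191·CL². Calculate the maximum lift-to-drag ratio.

For CD = CD0 + K·CL², (L/D)max occurs at CL* = √(CD0/K) and equals 1/(2√(K·CD0)).
(L/D)max = 1/(2√(0.0191 × 0.0182)) = 1/(2 × 0.01864) = 26.8

(L/D)max = 26.8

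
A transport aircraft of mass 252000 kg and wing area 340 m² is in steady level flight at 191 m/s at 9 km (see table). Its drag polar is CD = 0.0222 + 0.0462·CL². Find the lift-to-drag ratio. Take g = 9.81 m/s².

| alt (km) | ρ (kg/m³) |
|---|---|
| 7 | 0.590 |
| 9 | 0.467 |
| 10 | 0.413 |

L/D = 15.3

At 9 km, from the table: ρ = 0.467 kg/m³.
Weight W = mg = 252000 × 9.81 = 2.4721×10^6 N; in level flight L = W.
q = ½ρv² = ½ × 0.467 × 191² = 8518 Pa.
Required CL = L/(qS) = 2.4721×10^6/(8518·340) = 0.8536.
CD = 0.0222 + 0.0462 × 0.8536² = 0.05586.
L/D = CL/CD = 0.8536 / 0.05586 = 15.3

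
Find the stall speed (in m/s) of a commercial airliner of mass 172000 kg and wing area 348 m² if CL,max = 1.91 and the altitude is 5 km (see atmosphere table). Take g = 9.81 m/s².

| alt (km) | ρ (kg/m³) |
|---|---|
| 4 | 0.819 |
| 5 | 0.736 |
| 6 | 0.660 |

At 5 km, from the table: ρ = 0.736 kg/m³.
Stall occurs when L = W at CL,max. W = mg = 172000 × 9.81 = 1.687×10^6 N.
From L = ½ρV²S·CL,max = W: V_stall = √(2W/(ρSCL,max)) = √(2·1.687×10^6/(0.736·348·1.91))
V_stall = √6898 = 83.1 m/s

V_stall = 83.1 m/s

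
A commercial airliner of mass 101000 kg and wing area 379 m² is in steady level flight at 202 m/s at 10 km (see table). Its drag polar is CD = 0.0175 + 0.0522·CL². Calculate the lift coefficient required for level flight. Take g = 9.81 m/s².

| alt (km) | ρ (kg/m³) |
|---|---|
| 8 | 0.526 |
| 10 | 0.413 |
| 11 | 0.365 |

CL = 0.31

At 10 km, from the table: ρ = 0.413 kg/m³.
Level flight ⇒ L = W = m·g = 101000 × 9.81 = 9.9081×10^5 N.
Dynamic pressure q = 0.5 × 0.413 × 202² = 8426 Pa.
CL = W/(q·S) = 9.9081×10^5 / (8426 × 379) = 0.3103.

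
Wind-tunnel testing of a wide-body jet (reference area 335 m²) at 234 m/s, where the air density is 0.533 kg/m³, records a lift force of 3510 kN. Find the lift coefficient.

From L = ½ρv²S·CL, rearranging gives CL = 2L/(ρv²S).
CL = 2 × 3.51×10^6 / (0.533 × 234² × 335) = 0.718

CL = 0.718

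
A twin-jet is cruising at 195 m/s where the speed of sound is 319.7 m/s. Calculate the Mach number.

M = v/a = 195 / 319.7 = 0.61

M = 0.61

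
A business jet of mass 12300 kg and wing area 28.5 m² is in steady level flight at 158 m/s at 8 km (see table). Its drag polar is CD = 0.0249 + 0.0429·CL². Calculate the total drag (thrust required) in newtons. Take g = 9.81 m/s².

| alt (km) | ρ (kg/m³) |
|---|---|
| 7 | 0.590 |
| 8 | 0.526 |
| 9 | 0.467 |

At 8 km, from the table: ρ = 0.526 kg/m³.
In steady level flight, lift balances weight: W = mg = 12300 × 9.81 = 1.2066×10^5 N.
Dynamic pressure q = 0.5 × 0.526 × 158² = 6566 Pa.
CL = W/(q·S) = 1.2066×10^5 / (6566 × 28.5) = 0.6449.
CD = 0.0249 + 0.0429 × 0.6449² = 0.04274.
D = q·S·CD = 6566 × 28.5 × 0.04274 = 7997 N

D = 8000 N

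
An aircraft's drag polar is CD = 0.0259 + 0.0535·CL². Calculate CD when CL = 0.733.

CD = 0.0259 + 0.0535 × 0.733² = 0.0259 + 0.02874 = 0.0546

CD = 0.0546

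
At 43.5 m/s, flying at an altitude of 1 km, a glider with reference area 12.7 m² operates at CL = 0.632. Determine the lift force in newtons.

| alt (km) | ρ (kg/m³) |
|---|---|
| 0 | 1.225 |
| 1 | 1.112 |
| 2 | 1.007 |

L = 8440 N

At 1 km, from the table: ρ = 1.112 kg/m³.
Dynamic pressure q = ½ρv² = ½ × 1.112 × 43.5² = 1052 Pa.
L = q·S·CL = 1052 × 12.7 × 0.632 = 8440 N ≈ 8.44 kN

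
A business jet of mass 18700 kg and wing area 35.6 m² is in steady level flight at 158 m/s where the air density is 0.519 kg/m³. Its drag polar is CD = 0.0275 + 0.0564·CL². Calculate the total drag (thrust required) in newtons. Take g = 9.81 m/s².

In steady level flight, lift balances weight: W = mg = 18700 × 9.81 = 1.8345×10^5 N.
Dynamic pressure q = 0.5 × 0.519 × 158² = 6478 Pa.
CL = 2W/(ρv²S) = 2×1.8345×10^5/(0.519×158²×35.6) = 0.7954.
CD = 0.0275 + 0.0564 × 0.7954² = 0.06319.
D = q·S·CD = 6478 × 35.6 × 0.06319 = 14570 N

D = 14600 N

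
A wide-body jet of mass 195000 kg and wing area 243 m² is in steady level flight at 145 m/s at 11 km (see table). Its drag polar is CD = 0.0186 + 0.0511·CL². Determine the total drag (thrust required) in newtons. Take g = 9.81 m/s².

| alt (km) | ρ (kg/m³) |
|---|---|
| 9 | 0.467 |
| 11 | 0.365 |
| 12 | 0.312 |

D = 2.18×10^5 N

At 11 km, from the table: ρ = 0.365 kg/m³.
Level flight ⇒ L = W = m·g = 195000 × 9.81 = 1.913×10^6 N.
q = ½ρv² = ½ × 0.365 × 145² = 3837 Pa.
CL = W/(q·S) = 1.913×10^6 / (3837 × 243) = 2.052.
CD = 0.0186 + 0.0511 × 2.052² = 0.2337.
D = q·S·CD = 3837 × 243 × 0.2337 = 2.179×10^5 N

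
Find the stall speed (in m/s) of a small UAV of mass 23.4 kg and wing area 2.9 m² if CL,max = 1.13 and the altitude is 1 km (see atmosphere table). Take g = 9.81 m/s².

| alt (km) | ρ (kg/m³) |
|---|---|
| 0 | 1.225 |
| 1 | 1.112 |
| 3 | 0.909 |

V_stall = 11.2 m/s

At 1 km, from the table: ρ = 1.112 kg/m³.
At stall, lift equals weight: L = W = m·g = 23.4 × 9.81 = 229.6 N.
From L = ½ρV²S·CL,max = W: V_stall = √(2W/(ρSCL,max)) = √(2·229.6/(1.112·2.9·1.13))
V_stall = √126 = 11.2 m/s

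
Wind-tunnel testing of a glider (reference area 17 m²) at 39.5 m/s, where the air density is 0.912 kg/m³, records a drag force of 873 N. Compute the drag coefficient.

CD = 0.0722

From D = ½ρv²S·CD, rearranging gives CD = 2D/(ρv²S).
CD = 2 × 873 / (0.912 × 39.5² × 17) = 0.0722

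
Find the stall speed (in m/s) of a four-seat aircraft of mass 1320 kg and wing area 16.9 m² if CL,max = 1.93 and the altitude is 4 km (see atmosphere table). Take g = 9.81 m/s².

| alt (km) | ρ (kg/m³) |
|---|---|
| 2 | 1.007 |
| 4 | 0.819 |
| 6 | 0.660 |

V_stall = 31.1 m/s

At 4 km, from the table: ρ = 0.819 kg/m³.
Weight W = mg = 1320 × 9.81 = 12950 N.
From L = ½ρV²S·CL,max = W: V_stall = √(2W/(ρSCL,max)) = √(2·12950/(0.819·16.9·1.93))
V_stall = √969.5 = 31.1 m/s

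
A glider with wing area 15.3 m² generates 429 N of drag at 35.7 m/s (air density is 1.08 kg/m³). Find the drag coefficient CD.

From D = ½ρv²S·CD, rearranging gives CD = 2D/(ρv²S).
CD = 2 × 429 / (1.08 × 35.7² × 15.3) = 0.0407

CD = 0.0407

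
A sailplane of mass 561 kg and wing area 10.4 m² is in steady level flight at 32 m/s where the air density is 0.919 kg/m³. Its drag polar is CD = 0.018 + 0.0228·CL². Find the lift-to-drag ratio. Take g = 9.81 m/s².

In steady level flight, lift balances weight: W = mg = 561 × 9.81 = 5503.4 N.
Dynamic pressure q = 0.5 × 0.919 × 32² = 470.5 Pa.
Required CL = L/(qS) = 5503.4/(470.5·10.4) = 1.125.
CD = 0.018 + 0.0228 × 1.125² = 0.04684.
L/D = CL/CD = 1.125 / 0.04684 = 24

L/D = 24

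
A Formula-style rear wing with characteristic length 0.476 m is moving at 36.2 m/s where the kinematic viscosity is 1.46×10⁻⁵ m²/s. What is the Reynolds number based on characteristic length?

Re = 1.18×10^6

Re = v·c/ν = 36.2 × 0.476 / (1.46×10⁻⁵) = 1.18×10^6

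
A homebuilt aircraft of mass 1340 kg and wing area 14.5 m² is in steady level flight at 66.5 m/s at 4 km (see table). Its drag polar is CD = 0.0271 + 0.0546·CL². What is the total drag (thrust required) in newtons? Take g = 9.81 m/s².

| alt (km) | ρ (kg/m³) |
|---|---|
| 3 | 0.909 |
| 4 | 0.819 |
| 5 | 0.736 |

At 4 km, from the table: ρ = 0.819 kg/m³.
Level flight ⇒ L = W = m·g = 1340 × 9.81 = 13145 N.
Dynamic pressure q = 0.5 × 0.819 × 66.5² = 1811 Pa.
CL = 2W/(ρv²S) = 2×13145/(0.819×66.5²×14.5) = 0.5006.
CD = 0.0271 + 0.0546 × 0.5006² = 0.04078.
D = q·S·CD = 1811 × 14.5 × 0.04078 = 1071 N

D = 1070 N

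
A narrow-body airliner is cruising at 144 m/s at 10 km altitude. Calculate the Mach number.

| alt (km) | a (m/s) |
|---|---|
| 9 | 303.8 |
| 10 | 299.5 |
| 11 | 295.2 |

M = 0.481

At 10 km, from the table: a = 299.5 m/s.
M = v/a = 144 / 299.5 = 0.481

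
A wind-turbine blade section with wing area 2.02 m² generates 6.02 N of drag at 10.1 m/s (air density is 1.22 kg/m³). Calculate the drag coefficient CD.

From D = ½ρv²S·CD, rearranging gives CD = 2D/(ρv²S).
CD = 2 × 6.02 / (1.22 × 10.1² × 2.02) = 0.0479

CD = 0.0479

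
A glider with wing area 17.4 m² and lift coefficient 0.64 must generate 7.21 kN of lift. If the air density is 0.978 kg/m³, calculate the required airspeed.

L = ½ρv²S·CL ⇒ v = √(2L/(ρ·S·CL))
v = √(2 × 7210 / (0.978 × 17.4 × 0.64)) = √1324 = 36.4 m/s

v = 36.4 m/s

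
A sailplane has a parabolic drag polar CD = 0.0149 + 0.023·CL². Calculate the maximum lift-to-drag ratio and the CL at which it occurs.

(L/D)max = 27, at CL = 0.805

For CD = CD0 + K·CL², (L/D)max occurs at CL* = √(CD0/K) and equals 1/(2√(K·CD0)).
(L/D)max = 1/(2√(0.023 × 0.0149)) = 1/(2 × 0.01851) = 27
CL* = √(0.0149/0.023) = 0.805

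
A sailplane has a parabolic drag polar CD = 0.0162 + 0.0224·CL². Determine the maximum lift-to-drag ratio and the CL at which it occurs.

(L/D)max = 26.2, at CL = 0.85

For CD = CD0 + K·CL², (L/D)max occurs at CL* = √(CD0/K) and equals 1/(2√(K·CD0)).
(L/D)max = 1/(2√(0.0224 × 0.0162)) = 1/(2 × 0.01905) = 26.2
CL* = √(0.0162/0.0224) = 0.85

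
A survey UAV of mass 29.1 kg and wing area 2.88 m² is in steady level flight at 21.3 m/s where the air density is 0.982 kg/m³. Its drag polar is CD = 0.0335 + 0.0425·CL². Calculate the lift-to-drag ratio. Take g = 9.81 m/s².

Level flight ⇒ L = W = m·g = 29.1 × 9.81 = 285.47 N.
Dynamic pressure q = 0.5 × 0.982 × 21.3² = 222.8 Pa.
CL = W/(q·S) = 285.47 / (222.8 × 2.88) = 0.445.
CD = 0.0335 + 0.0425 × 0.445² = 0.04191.
L/D = CL/CD = 0.445 / 0.04191 = 10.6

L/D = 10.6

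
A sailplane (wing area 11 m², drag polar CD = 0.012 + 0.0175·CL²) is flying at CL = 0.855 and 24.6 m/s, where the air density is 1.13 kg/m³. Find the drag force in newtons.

D = 93.2 N

CD = 0.012 + 0.0175 × 0.855² = 0.02479
D = ½ρv²S·CD = ½ × 1.13 × 24.6² × 11 × 0.02479 = 93.2 N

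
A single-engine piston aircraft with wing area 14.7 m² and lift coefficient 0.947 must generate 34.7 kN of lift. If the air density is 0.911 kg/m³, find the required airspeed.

L = ½ρv²S·CL ⇒ v = √(2L/(ρ·S·CL))
v = √(2 × 34700 / (0.911 × 14.7 × 0.947)) = √5472 = 74 m/s

v = 74 m/s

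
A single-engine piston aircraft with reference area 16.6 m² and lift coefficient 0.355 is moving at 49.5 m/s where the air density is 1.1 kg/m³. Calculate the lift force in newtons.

L = 7940 N

L = ½ρv²S·CL = ½ × 1.1 × 49.5² × 16.6 × 0.355 = 7940 N ≈ 7.94 kN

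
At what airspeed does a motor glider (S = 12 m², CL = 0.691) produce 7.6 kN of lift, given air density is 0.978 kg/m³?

L = ½ρv²S·CL ⇒ v = √(2L/(ρ·S·CL))
v = √(2 × 7600 / (0.978 × 12 × 0.691)) = √1874 = 43.3 m/s

v = 43.3 m/s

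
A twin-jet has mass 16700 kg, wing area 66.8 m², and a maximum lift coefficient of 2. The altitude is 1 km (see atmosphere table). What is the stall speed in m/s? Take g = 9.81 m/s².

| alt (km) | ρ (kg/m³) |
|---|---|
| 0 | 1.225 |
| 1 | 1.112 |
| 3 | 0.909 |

V_stall = 47 m/s

At 1 km, from the table: ρ = 1.112 kg/m³.
Stall occurs when L = W at CL,max. W = mg = 16700 × 9.81 = 1.638×10^5 N.
From L = ½ρV²S·CL,max = W: V_stall = √(2W/(ρSCL,max)) = √(2·1.638×10^5/(1.112·66.8·2))
V_stall = √2205 = 47 m/s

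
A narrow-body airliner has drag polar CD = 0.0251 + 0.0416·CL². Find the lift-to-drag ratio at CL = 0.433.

L/D = 13.2

CD = 0.0251 + 0.0416 × 0.433² = 0.0329
L/D = CL/CD = 0.433 / 0.0329 = 13.2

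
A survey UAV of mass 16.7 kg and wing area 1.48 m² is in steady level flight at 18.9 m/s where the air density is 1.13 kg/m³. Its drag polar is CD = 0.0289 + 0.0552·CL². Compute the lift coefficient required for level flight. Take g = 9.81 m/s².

CL = 0.548

In steady level flight, lift balances weight: W = mg = 16.7 × 9.81 = 163.83 N.
Dynamic pressure q = 0.5 × 1.13 × 18.9² = 201.8 Pa.
Required CL = L/(qS) = 163.83/(201.8·1.48) = 0.5485.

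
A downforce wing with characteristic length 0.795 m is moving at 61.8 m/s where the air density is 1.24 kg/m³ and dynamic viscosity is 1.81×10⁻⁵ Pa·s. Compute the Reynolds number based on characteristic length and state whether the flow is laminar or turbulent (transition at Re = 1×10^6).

Re = ρ·v·c/μ = 1.24 × 61.8 × 0.795 / (1.81×10⁻⁵) = 3.37×10^6
Since 3.37×10^6 > 1×10^6, the flow is turbulent.

Re = 3.37×10^6 (turbulent)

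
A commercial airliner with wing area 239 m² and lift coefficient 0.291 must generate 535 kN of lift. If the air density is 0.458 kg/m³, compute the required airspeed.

v = 183 m/s

L = ½ρv²S·CL ⇒ v = √(2L/(ρ·S·CL))
v = √(2 × 5.35×10^5 / (0.458 × 239 × 0.291)) = √33590 = 183 m/s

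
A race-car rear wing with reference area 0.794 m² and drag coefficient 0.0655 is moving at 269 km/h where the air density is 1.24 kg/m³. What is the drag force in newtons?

D = 180 N

Convert speed: v = 269 km/h ÷ 3.6 = 74.72 m/s.
Dynamic pressure q = ½ρv² = ½ × 1.24 × 74.72² = 3462 Pa.
D = q·S·CD = 3462 × 0.794 × 0.0655 = 180 N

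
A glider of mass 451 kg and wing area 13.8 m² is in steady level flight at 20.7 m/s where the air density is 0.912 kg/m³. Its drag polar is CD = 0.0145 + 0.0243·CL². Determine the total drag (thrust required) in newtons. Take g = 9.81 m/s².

D = 216 N

Weight W = mg = 451 × 9.81 = 4424.3 N; in level flight L = W.
Dynamic pressure q = 0.5 × 0.912 × 20.7² = 195.4 Pa.
CL = W/(q·S) = 4424.3 / (195.4 × 13.8) = 1.641.
CD = 0.0145 + 0.0243 × 1.641² = 0.07992.
D = q·S·CD = 195.4 × 13.8 × 0.07992 = 215.5 N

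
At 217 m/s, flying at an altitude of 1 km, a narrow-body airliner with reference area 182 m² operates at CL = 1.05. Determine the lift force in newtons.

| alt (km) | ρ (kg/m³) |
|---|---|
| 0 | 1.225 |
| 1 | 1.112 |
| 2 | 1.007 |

At 1 km, from the table: ρ = 1.112 kg/m³.
Dynamic pressure q = ½ρv² = ½ × 1.112 × 217² = 26180 Pa.
L = q·S·CL = 26180 × 182 × 1.05 = 5×10^6 N ≈ 5000 kN

L = 5×10^6 N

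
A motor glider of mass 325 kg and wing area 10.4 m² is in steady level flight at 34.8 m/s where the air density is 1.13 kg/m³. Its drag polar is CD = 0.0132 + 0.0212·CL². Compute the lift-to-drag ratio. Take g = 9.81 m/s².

Level flight ⇒ L = W = m·g = 325 × 9.81 = 3188.2 N.
Dynamic pressure q = 0.5 × 1.13 × 34.8² = 684.2 Pa.
CL = W/(q·S) = 3188.2 / (684.2 × 10.4) = 0.448.
CD = 0.0132 + 0.0212 × 0.448² = 0.01746.
L/D = CL/CD = 0.448 / 0.01746 = 25.7

L/D = 25.7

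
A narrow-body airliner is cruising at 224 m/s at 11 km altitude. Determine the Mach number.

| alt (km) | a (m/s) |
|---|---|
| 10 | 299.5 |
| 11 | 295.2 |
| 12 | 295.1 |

At 11 km, from the table: a = 295.2 m/s.
M = v/a = 224 / 295.2 = 0.759

M = 0.759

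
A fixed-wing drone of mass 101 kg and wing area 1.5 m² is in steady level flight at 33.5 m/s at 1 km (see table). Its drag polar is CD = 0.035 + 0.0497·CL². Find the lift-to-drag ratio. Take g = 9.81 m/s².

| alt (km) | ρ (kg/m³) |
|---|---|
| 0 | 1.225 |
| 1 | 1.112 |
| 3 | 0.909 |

At 1 km, from the table: ρ = 1.112 kg/m³.
In steady level flight, lift balances weight: W = mg = 101 × 9.81 = 990.81 N.
q = ½ρv² = ½ × 1.112 × 33.5² = 624 Pa.
CL = W/(q·S) = 990.81 / (624 × 1.5) = 1.059.
CD = 0.035 + 0.0497 × 1.059² = 0.0907.
L/D = CL/CD = 1.059 / 0.0907 = 11.7

L/D = 11.7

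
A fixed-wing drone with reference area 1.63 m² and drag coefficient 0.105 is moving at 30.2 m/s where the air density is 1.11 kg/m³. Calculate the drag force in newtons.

Dynamic pressure q = ½ρv² = ½ × 1.11 × 30.2² = 506.2 Pa.
D = q·S·CD = 506.2 × 1.63 × 0.105 = 86.6 N

D = 86.6 N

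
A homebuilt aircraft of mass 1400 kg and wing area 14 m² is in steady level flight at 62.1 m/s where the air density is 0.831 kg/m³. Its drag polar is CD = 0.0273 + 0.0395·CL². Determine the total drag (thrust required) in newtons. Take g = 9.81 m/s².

Level flight ⇒ L = W = m·g = 1400 × 9.81 = 13734 N.
Dynamic pressure q = 0.5 × 0.831 × 62.1² = 1602 Pa.
Required CL = L/(qS) = 13734/(1602·14) = 0.6122.
CD = 0.0273 + 0.0395 × 0.6122² = 0.04211.
D = q·S·CD = 1602 × 14 × 0.04211 = 944.5 N

D = 945 N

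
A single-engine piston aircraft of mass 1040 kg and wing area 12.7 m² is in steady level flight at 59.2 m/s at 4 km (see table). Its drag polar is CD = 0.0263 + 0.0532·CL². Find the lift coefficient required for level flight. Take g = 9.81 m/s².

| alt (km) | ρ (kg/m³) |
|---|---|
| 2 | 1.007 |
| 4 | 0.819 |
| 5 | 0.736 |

At 4 km, from the table: ρ = 0.819 kg/m³.
In steady level flight, lift balances weight: W = mg = 1040 × 9.81 = 10202 N.
q = ½ρv² = ½ × 0.819 × 59.2² = 1435 Pa.
Required CL = L/(qS) = 10202/(1435·12.7) = 0.5598.

CL = 0.56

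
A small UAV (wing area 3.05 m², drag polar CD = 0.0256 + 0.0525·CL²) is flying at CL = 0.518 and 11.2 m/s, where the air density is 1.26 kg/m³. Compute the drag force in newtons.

D = 9.57 N

CD = 0.0256 + 0.0525 × 0.518² = 0.03969
D = ½ρv²S·CD = ½ × 1.26 × 11.2² × 3.05 × 0.03969 = 9.57 N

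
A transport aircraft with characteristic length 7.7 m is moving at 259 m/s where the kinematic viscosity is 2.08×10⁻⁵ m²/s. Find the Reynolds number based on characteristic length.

Re = v·c/ν = 259 × 7.7 / (2.08×10⁻⁵) = 9.59×10^7

Re = 9.59×10^7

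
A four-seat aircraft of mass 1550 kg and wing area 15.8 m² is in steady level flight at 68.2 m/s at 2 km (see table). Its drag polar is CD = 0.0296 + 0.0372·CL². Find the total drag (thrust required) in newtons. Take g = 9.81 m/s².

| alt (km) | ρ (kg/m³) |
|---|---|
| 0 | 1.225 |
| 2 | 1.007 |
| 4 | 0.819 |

D = 1330 N

At 2 km, from the table: ρ = 1.007 kg/m³.
In steady level flight, lift balances weight: W = mg = 1550 × 9.81 = 15206 N.
q = ½ρv² = ½ × 1.007 × 68.2² = 2342 Pa.
Required CL = L/(qS) = 15206/(2342·15.8) = 0.4109.
CD = 0.0296 + 0.0372 × 0.4109² = 0.03588.
D = q·S·CD = 2342 × 15.8 × 0.03588 = 1328 N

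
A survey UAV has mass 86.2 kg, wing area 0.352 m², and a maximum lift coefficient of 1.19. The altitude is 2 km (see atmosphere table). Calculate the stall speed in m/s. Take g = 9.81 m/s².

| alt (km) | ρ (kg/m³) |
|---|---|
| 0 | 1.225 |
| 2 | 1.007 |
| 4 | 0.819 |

At 2 km, from the table: ρ = 1.007 kg/m³.
Weight W = mg = 86.2 × 9.81 = 845.6 N.
From L = ½ρV²S·CL,max = W: V_stall = √(2W/(ρSCL,max)) = √(2·845.6/(1.007·0.352·1.19))
V_stall = √4009 = 63.3 m/s

V_stall = 63.3 m/s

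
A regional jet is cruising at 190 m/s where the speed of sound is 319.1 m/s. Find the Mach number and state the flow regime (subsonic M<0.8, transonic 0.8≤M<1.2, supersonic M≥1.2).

M = 0.595 (subsonic)

M = v/a = 190 / 319.1 = 0.595
M = 0.595 → subsonic.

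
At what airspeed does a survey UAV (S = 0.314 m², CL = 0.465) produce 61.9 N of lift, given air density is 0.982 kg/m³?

v = 29.4 m/s

L = ½ρv²S·CL ⇒ v = √(2L/(ρ·S·CL))
v = √(2 × 61.9 / (0.982 × 0.314 × 0.465)) = √863.4 = 29.4 m/s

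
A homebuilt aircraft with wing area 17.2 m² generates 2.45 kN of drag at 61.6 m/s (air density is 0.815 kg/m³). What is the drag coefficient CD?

CD = 0.0921

From D = ½ρv²S·CD, rearranging gives CD = 2D/(ρv²S).
CD = 2 × 2450 / (0.815 × 61.6² × 17.2) = 0.0921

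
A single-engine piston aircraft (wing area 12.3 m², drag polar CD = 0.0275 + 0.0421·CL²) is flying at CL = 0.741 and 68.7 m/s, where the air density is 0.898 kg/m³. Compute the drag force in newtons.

CD = 0.0275 + 0.0421 × 0.741² = 0.05062
D = ½ρv²S·CD = ½ × 0.898 × 68.7² × 12.3 × 0.05062 = 1320 N

D = 1320 N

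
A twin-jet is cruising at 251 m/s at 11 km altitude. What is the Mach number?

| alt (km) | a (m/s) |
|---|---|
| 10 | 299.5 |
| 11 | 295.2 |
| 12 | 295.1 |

M = 0.85

At 11 km, from the table: a = 295.2 m/s.
M = v/a = 251 / 295.2 = 0.85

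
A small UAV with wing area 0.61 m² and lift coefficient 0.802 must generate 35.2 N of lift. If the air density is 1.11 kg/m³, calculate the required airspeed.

v = 11.4 m/s

L = ½ρv²S·CL ⇒ v = √(2L/(ρ·S·CL))
v = √(2 × 35.2 / (1.11 × 0.61 × 0.802)) = √129.6 = 11.4 m/s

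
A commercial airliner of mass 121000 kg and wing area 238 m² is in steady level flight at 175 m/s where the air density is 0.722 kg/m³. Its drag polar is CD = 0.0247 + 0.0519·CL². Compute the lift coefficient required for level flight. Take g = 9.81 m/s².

CL = 0.451

Weight W = mg = 121000 × 9.81 = 1.187×10^6 N; in level flight L = W.
q = ½ρv² = ½ × 0.722 × 175² = 11060 Pa.
Required CL = L/(qS) = 1.187×10^6/(11060·238) = 0.4511.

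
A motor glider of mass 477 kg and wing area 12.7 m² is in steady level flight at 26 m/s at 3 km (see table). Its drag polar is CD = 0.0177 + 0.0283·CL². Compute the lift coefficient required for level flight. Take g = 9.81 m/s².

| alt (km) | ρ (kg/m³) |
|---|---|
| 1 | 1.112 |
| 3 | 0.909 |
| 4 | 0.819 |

CL = 1.2

At 3 km, from the table: ρ = 0.909 kg/m³.
Level flight ⇒ L = W = m·g = 477 × 9.81 = 4679.4 N.
Dynamic pressure q = 0.5 × 0.909 × 26² = 307.2 Pa.
CL = 2W/(ρv²S) = 2×4679.4/(0.909×26²×12.7) = 1.199.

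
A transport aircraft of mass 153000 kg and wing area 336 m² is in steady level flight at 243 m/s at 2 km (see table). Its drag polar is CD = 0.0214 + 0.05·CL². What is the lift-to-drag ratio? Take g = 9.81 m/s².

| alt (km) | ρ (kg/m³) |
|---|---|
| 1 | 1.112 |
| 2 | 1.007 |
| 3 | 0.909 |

L/D = 6.67

At 2 km, from the table: ρ = 1.007 kg/m³.
Weight W = mg = 153000 × 9.81 = 1.5009×10^6 N; in level flight L = W.
q = ½ρv² = ½ × 1.007 × 243² = 29730 Pa.
Required CL = L/(qS) = 1.5009×10^6/(29730·336) = 0.1502.
CD = 0.0214 + 0.05 × 0.1502² = 0.02253.
L/D = CL/CD = 0.1502 / 0.02253 = 6.67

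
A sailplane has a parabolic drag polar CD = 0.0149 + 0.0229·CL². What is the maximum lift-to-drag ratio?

(L/D)max = 27.1

For CD = CD0 + K·CL², (L/D)max occurs at CL* = √(CD0/K) and equals 1/(2√(K·CD0)).
(L/D)max = 1/(2√(0.0229 × 0.0149)) = 1/(2 × 0.01847) = 27.1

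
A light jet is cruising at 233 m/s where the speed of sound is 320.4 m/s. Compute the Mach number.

M = v/a = 233 / 320.4 = 0.727

M = 0.727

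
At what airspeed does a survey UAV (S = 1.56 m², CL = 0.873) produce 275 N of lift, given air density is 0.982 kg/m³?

v = 20.3 m/s

L = ½ρv²S·CL ⇒ v = √(2L/(ρ·S·CL))
v = √(2 × 275 / (0.982 × 1.56 × 0.873)) = √411.3 = 20.3 m/s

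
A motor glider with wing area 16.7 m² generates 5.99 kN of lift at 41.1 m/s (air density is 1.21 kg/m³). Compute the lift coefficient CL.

CL = 0.351

From L = ½ρv²S·CL, rearranging gives CL = 2L/(ρv²S).
CL = 2 × 5990 / (1.21 × 41.1² × 16.7) = 0.351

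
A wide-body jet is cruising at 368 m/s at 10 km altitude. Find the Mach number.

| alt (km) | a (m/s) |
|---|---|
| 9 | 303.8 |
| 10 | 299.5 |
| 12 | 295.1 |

At 10 km, from the table: a = 299.5 m/s.
M = v/a = 368 / 299.5 = 1.23

M = 1.23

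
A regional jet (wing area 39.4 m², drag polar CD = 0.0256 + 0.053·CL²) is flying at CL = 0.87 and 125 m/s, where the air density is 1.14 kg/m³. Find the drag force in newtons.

D = 23100 N

CD = 0.0256 + 0.053 × 0.87² = 0.06572
D = ½ρv²S·CD = ½ × 1.14 × 125² × 39.4 × 0.06572 = 23100 N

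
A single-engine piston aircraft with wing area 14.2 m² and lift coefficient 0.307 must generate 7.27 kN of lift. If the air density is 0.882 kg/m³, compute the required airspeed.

v = 61.5 m/s

L = ½ρv²S·CL ⇒ v = √(2L/(ρ·S·CL))
v = √(2 × 7270 / (0.882 × 14.2 × 0.307)) = √3782 = 61.5 m/s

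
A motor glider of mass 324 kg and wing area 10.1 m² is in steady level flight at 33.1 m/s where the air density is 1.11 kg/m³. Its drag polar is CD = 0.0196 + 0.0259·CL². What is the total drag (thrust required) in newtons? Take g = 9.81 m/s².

Level flight ⇒ L = W = m·g = 324 × 9.81 = 3178.4 N.
q = ½ρv² = ½ × 1.11 × 33.1² = 608.1 Pa.
CL = W/(q·S) = 3178.4 / (608.1 × 10.1) = 0.5175.
CD = 0.0196 + 0.0259 × 0.5175² = 0.02654.
D = q·S·CD = 608.1 × 10.1 × 0.02654 = 163 N

D = 163 N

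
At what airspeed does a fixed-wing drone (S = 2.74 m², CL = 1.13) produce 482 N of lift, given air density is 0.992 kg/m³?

v = 17.7 m/s

L = ½ρv²S·CL ⇒ v = √(2L/(ρ·S·CL))
v = √(2 × 482 / (0.992 × 2.74 × 1.13)) = √313.9 = 17.7 m/s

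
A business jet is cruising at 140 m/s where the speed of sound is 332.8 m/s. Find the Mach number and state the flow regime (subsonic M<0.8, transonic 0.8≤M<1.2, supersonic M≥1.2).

M = 0.421 (subsonic)

M = v/a = 140 / 332.8 = 0.421
M = 0.421 → subsonic.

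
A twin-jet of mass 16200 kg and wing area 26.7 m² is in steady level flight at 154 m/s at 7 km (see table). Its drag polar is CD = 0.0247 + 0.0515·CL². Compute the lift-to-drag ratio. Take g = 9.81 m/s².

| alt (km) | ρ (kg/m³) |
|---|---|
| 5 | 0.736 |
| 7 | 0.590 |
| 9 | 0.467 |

L/D = 13.7

At 7 km, from the table: ρ = 0.590 kg/m³.
Level flight ⇒ L = W = m·g = 16200 × 9.81 = 1.5892×10^5 N.
Dynamic pressure q = 0.5 × 0.59 × 154² = 6996 Pa.
CL = W/(q·S) = 1.5892×10^5 / (6996 × 26.7) = 0.8508.
CD = 0.0247 + 0.0515 × 0.8508² = 0.06198.
L/D = CL/CD = 0.8508 / 0.06198 = 13.7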